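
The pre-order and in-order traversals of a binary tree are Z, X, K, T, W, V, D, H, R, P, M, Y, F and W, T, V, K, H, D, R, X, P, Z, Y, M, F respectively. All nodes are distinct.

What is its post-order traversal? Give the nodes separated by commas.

The first element of pre-order is the root; it splits in-order into left and right subtrees.
Root Z: left subtree has 9 nodes {W, T, V, K, H, D, R, X, P}, right has 3 {Y, M, F}.
  Root X: left subtree has 7 nodes {W, T, V, K, H, D, R}, right has 1 {P}.
    Root K: left subtree has 3 nodes {W, T, V}, right has 3 {H, D, R}.
      Root T: left subtree has 1 node {W}, right has 1 {V}.
      Root D: left subtree has 1 node {H}, right has 1 {R}.
  Root M: left subtree has 1 node {Y}, right has 1 {F}.

W, V, T, H, R, D, K, P, X, Y, F, M, Z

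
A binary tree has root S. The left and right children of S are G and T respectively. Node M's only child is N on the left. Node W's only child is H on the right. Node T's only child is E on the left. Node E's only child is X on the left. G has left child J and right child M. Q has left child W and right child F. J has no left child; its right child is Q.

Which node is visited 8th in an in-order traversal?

In-order visits the left subtree, then the node, then the right subtree.
At S: go left to G.
  At G: go left to J.
    At J: no left child.
    Visit J.
    At J: go right to Q.
      At Q: go left to W.
        At W: no left child.
        Visit W.
        At W: go right to H.
          H is a leaf — visit H.
      Visit Q.
      At Q: go right to F.
        F is a leaf — visit F.
  Visit G.
  At G: go right to M.
    At M: go left to N.
      N is a leaf — visit N.
    Visit M.
    At M: no right child.
Visit S.
At S: go right to T.
  At T: go left to E.
    At E: go left to X.
      X is a leaf — visit X.
    Visit E.
    At E: no right child.
  Visit T.
  At T: no right child.
Full in-order sequence: J, W, H, Q, F, G, N, M, S, X, E, T.

M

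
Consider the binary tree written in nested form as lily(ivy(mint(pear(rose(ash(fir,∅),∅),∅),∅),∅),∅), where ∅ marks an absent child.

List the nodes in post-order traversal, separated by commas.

fir, ash, rose, pear, mint, ivy, lily

Post-order visits the left subtree, then the right subtree, then the node.
At lily: go left to ivy.
  At ivy: go left to mint.
    At mint: go left to pear.
      At pear: go left to rose.
        At rose: go left to ash.
          At ash: go left to fir.
            fir is a leaf — visit fir.
          At ash: no right child.
          Visit ash.
        At rose: no right child.
        Visit rose.
      At pear: no right child.
      Visit pear.
    At mint: no right child.
    Visit mint.
  At ivy: no right child.
  Visit ivy.
At lily: no right child.
Visit lily.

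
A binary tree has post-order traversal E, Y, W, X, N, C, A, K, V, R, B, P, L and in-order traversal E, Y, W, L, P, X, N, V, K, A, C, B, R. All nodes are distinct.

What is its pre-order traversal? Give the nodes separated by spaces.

L W Y E P B V N X K A C R

The last element of post-order is the root; it splits in-order into left and right subtrees.
Root L: left subtree has 3 nodes {E, Y, W}, right has 9 {P, X, N, V, K, A, C, B, R}.
  Root W: left subtree has 2 nodes {E, Y}, right has 0 { }.
    Root Y: left subtree has 1 node {E}, right has 0 { }.
  Root P: left subtree has 0 nodes { }, right has 8 {X, N, V, K, A, C, B, R}.
    Root B: left subtree has 6 nodes {X, N, V, K, A, C}, right has 1 {R}.
      Root V: left subtree has 2 nodes {X, N}, right has 3 {K, A, C}.
        Root N: left subtree has 1 node {X}, right has 0 { }.
        Root K: left subtree has 0 nodes { }, right has 2 {A, C}.
          Root A: left subtree has 0 nodes { }, right has 1 {C}.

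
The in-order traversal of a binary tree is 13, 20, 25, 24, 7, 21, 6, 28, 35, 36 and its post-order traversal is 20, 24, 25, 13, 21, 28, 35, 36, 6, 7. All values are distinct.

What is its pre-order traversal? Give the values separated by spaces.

7 13 25 20 24 6 21 36 35 28

The last element of post-order is the root; it splits in-order into left and right subtrees.
Root 7: left subtree has 4 nodes {13, 20, 25, 24}, right has 5 {21, 6, 28, 35, 36}.
  Root 13: left subtree has 0 nodes { }, right has 3 {20, 25, 24}.
    Root 25: left subtree has 1 node {20}, right has 1 {24}.
  Root 6: left subtree has 1 node {21}, right has 3 {28, 35, 36}.
    Root 36: left subtree has 2 nodes {28, 35}, right has 0 { }.
      Root 35: left subtree has 1 node {28}, right has 0 { }.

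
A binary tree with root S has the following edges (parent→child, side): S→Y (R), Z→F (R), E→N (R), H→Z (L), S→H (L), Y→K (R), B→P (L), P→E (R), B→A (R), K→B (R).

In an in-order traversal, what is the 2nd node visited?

In-order visits the left subtree, then the node, then the right subtree.
At S: go left to H.
  At H: go left to Z.
    At Z: no left child.
    Visit Z.
    At Z: go right to F.
      F is a leaf — visit F.
  Visit H.
  At H: no right child.
Visit S.
At S: go right to Y.
  At Y: no left child.
  Visit Y.
  At Y: go right to K.
    At K: no left child.
    Visit K.
    At K: go right to B.
      At B: go left to P.
        At P: no left child.
        Visit P.
        At P: go right to E.
          At E: no left child.
          Visit E.
          At E: go right to N.
            N is a leaf — visit N.
      Visit B.
      At B: go right to A.
        A is a leaf — visit A.
Full in-order sequence: Z, F, H, S, Y, K, P, E, N, B, A.

F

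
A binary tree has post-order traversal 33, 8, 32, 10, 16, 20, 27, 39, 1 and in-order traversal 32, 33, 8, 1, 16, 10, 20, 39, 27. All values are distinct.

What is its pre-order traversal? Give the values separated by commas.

1, 32, 8, 33, 39, 20, 16, 10, 27

The last element of post-order is the root; it splits in-order into left and right subtrees.
Root 1: left subtree has 3 nodes {32, 33, 8}, right has 5 {16, 10, 20, 39, 27}.
  Root 32: left subtree has 0 nodes { }, right has 2 {33, 8}.
    Root 8: left subtree has 1 node {33}, right has 0 { }.
  Root 39: left subtree has 3 nodes {16, 10, 20}, right has 1 {27}.
    Root 20: left subtree has 2 nodes {16, 10}, right has 0 { }.
      Root 16: left subtree has 0 nodes { }, right has 1 {10}.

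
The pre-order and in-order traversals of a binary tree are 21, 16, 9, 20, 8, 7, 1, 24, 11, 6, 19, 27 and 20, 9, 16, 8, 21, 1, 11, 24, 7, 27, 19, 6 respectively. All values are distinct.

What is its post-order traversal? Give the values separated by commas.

The first element of pre-order is the root; it splits in-order into left and right subtrees.
Root 21: left subtree has 4 nodes {20, 9, 16, 8}, right has 7 {1, 11, 24, 7, 27, 19, 6}.
  Root 16: left subtree has 2 nodes {20, 9}, right has 1 {8}.
    Root 9: left subtree has 1 node {20}, right has 0 { }.
  Root 7: left subtree has 3 nodes {1, 11, 24}, right has 3 {27, 19, 6}.
    Root 1: left subtree has 0 nodes { }, right has 2 {11, 24}.
      Root 24: left subtree has 1 node {11}, right has 0 { }.
    Root 6: left subtree has 2 nodes {27, 19}, right has 0 { }.
      Root 19: left subtree has 1 node {27}, right has 0 { }.

20, 9, 8, 16, 11, 24, 1, 27, 19, 6, 7, 21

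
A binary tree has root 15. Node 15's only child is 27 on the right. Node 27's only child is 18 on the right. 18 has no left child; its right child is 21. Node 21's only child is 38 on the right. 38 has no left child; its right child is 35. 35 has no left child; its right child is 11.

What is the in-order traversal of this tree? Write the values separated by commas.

In-order visits the left subtree, then the node, then the right subtree.
At 15: no left child.
Visit 15.
At 15: go right to 27.
  At 27: no left child.
  Visit 27.
  At 27: go right to 18.
    At 18: no left child.
    Visit 18.
    At 18: go right to 21.
      At 21: no left child.
      Visit 21.
      At 21: go right to 38.
        At 38: no left child.
        Visit 38.
        At 38: go right to 35.
          At 35: no left child.
          Visit 35.
          At 35: go right to 11.
            11 is a leaf — visit 11.

15, 27, 18, 21, 38, 35, 11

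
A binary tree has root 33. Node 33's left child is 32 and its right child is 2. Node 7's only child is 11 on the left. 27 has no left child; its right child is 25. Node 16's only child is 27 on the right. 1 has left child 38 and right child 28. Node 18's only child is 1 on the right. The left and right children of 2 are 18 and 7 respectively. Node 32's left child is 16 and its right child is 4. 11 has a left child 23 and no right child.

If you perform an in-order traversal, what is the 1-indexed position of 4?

5

In-order visits the left subtree, then the node, then the right subtree.
At 33: go left to 32.
  At 32: go left to 16.
    At 16: no left child.
    Visit 16.
    At 16: go right to 27.
      At 27: no left child.
      Visit 27.
      At 27: go right to 25.
        25 is a leaf — visit 25.
  Visit 32.
  At 32: go right to 4.
    4 is a leaf — visit 4.
Visit 33.
At 33: go right to 2.
  At 2: go left to 18.
    At 18: no left child.
    Visit 18.
    At 18: go right to 1.
      At 1: go left to 38.
        38 is a leaf — visit 38.
      Visit 1.
      At 1: go right to 28.
        28 is a leaf — visit 28.
  Visit 2.
  At 2: go right to 7.
    At 7: go left to 11.
      At 11: go left to 23.
        23 is a leaf — visit 23.
      Visit 11.
      At 11: no right child.
    Visit 7.
    At 7: no right child.
Full in-order sequence: 16, 27, 25, 32, 4, 33, 18, 38, 1, 28, 2, 23, 11, 7.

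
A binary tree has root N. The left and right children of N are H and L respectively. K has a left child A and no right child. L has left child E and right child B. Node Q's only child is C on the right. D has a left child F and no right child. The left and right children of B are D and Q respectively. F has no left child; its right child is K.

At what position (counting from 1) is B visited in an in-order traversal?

In-order visits the left subtree, then the node, then the right subtree.
At N: go left to H.
  H is a leaf — visit H.
Visit N.
At N: go right to L.
  At L: go left to E.
    E is a leaf — visit E.
  Visit L.
  At L: go right to B.
    At B: go left to D.
      At D: go left to F.
        At F: no left child.
        Visit F.
        At F: go right to K.
          At K: go left to A.
            A is a leaf — visit A.
          Visit K.
          At K: no right child.
      Visit D.
      At D: no right child.
    Visit B.
    At B: go right to Q.
      At Q: no left child.
      Visit Q.
      At Q: go right to C.
        C is a leaf — visit C.
Full in-order sequence: H, N, E, L, F, A, K, D, B, Q, C.

9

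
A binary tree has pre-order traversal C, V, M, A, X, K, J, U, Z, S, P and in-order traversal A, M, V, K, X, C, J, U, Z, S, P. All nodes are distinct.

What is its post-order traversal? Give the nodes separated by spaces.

The first element of pre-order is the root; it splits in-order into left and right subtrees.
Root C: left subtree has 5 nodes {A, M, V, K, X}, right has 5 {J, U, Z, S, P}.
  Root V: left subtree has 2 nodes {A, M}, right has 2 {K, X}.
    Root M: left subtree has 1 node {A}, right has 0 { }.
    Root X: left subtree has 1 node {K}, right has 0 { }.
  Root J: left subtree has 0 nodes { }, right has 4 {U, Z, S, P}.
    Root U: left subtree has 0 nodes { }, right has 3 {Z, S, P}.
      Root Z: left subtree has 0 nodes { }, right has 2 {S, P}.
        Root S: left subtree has 0 nodes { }, right has 1 {P}.

A M K X V P S Z U J C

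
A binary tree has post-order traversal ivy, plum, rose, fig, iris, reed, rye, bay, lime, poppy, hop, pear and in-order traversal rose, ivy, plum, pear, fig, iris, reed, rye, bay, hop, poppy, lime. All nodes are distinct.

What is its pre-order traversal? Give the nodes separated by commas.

The last element of post-order is the root; it splits in-order into left and right subtrees.
Root pear: left subtree has 3 nodes {rose, ivy, plum}, right has 8 {fig, iris, reed, rye, bay, hop, poppy, lime}.
  Root rose: left subtree has 0 nodes { }, right has 2 {ivy, plum}.
    Root plum: left subtree has 1 node {ivy}, right has 0 { }.
  Root hop: left subtree has 5 nodes {fig, iris, reed, rye, bay}, right has 2 {poppy, lime}.
    Root bay: left subtree has 4 nodes {fig, iris, reed, rye}, right has 0 { }.
      Root rye: left subtree has 3 nodes {fig, iris, reed}, right has 0 { }.
        Root reed: left subtree has 2 nodes {fig, iris}, right has 0 { }.
          Root iris: left subtree has 1 node {fig}, right has 0 { }.
    Root poppy: left subtree has 0 nodes { }, right has 1 {lime}.

pear, rose, plum, ivy, hop, bay, rye, reed, iris, fig, poppy, lime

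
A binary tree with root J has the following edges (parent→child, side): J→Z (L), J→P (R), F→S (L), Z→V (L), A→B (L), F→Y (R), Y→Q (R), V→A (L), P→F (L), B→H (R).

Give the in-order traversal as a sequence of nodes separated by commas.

B, H, A, V, Z, J, S, F, Y, Q, P

In-order visits the left subtree, then the node, then the right subtree.
At J: go left to Z.
  At Z: go left to V.
    At V: go left to A.
      At A: go left to B.
        At B: no left child.
        Visit B.
        At B: go right to H.
          H is a leaf — visit H.
      Visit A.
      At A: no right child.
    Visit V.
    At V: no right child.
  Visit Z.
  At Z: no right child.
Visit J.
At J: go right to P.
  At P: go left to F.
    At F: go left to S.
      S is a leaf — visit S.
    Visit F.
    At F: go right to Y.
      At Y: no left child.
      Visit Y.
      At Y: go right to Q.
        Q is a leaf — visit Q.
  Visit P.
  At P: no right child.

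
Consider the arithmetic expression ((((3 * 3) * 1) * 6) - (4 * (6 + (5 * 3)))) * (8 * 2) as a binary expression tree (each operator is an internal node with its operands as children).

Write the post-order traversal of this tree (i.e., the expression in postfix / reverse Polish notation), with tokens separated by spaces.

3 3 * 1 * 6 * 4 6 5 3 * + * - 8 2 * *

Post-order on an expression tree gives postfix notation: for each operator, emit left operand, right operand, then the operator.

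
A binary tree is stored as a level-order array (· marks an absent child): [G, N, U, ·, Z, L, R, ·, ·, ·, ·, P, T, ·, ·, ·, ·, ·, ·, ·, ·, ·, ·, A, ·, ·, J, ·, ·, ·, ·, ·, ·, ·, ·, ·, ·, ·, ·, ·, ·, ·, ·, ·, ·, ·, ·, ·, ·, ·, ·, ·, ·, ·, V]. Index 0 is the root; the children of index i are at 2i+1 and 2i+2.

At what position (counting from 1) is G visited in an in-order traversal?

In-order visits the left subtree, then the node, then the right subtree.
At G: go left to N.
  At N: no left child.
  Visit N.
  At N: go right to Z.
    Z is a leaf — visit Z.
Visit G.
At G: go right to U.
  At U: go left to L.
    At L: go left to P.
      At P: go left to A.
        A is a leaf — visit A.
      Visit P.
      At P: no right child.
    Visit L.
    At L: go right to T.
      At T: no left child.
      Visit T.
      At T: go right to J.
        At J: no left child.
        Visit J.
        At J: go right to V.
          V is a leaf — visit V.
  Visit U.
  At U: go right to R.
    R is a leaf — visit R.
Full in-order sequence: N, Z, G, A, P, L, T, J, V, U, R.

3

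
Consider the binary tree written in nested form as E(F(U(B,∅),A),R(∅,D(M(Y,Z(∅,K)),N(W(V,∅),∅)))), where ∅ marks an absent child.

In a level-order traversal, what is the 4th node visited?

Level-order visits nodes level by level from the root, left to right within each level.
Level 0: E
Level 1: F, R
Level 2: U, A, D
Level 3: B, M, N
Level 4: Y, Z, W
Level 5: K, V
Full level-order sequence: E, F, R, U, A, D, B, M, N, Y, Z, W, K, V.

U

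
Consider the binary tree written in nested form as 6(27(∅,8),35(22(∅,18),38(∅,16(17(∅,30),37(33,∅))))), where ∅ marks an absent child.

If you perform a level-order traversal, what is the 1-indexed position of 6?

1

Level-order visits nodes level by level from the root, left to right within each level.
Level 0: 6
Level 1: 27, 35
Level 2: 8, 22, 38
Level 3: 18, 16
Level 4: 17, 37
Level 5: 30, 33
Full level-order sequence: 6, 27, 35, 8, 22, 38, 18, 16, 17, 37, 30, 33.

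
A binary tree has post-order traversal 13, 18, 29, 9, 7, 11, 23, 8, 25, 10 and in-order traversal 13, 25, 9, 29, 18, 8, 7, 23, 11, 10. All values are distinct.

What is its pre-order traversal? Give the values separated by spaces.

The last element of post-order is the root; it splits in-order into left and right subtrees.
Root 10: left subtree has 9 nodes {13, 25, 9, 29, 18, 8, 7, 23, 11}, right has 0 { }.
  Root 25: left subtree has 1 node {13}, right has 7 {9, 29, 18, 8, 7, 23, 11}.
    Root 8: left subtree has 3 nodes {9, 29, 18}, right has 3 {7, 23, 11}.
      Root 9: left subtree has 0 nodes { }, right has 2 {29, 18}.
        Root 29: left subtree has 0 nodes { }, right has 1 {18}.
      Root 23: left subtree has 1 node {7}, right has 1 {11}.

10 25 13 8 9 29 18 23 7 11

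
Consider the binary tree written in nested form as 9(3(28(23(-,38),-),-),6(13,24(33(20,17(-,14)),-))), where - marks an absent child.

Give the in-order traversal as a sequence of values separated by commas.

23, 38, 28, 3, 9, 13, 6, 20, 33, 17, 14, 24

In-order visits the left subtree, then the node, then the right subtree.
At 9: go left to 3.
  At 3: go left to 28.
    At 28: go left to 23.
      At 23: no left child.
      Visit 23.
      At 23: go right to 38.
        38 is a leaf — visit 38.
    Visit 28.
    At 28: no right child.
  Visit 3.
  At 3: no right child.
Visit 9.
At 9: go right to 6.
  At 6: go left to 13.
    13 is a leaf — visit 13.
  Visit 6.
  At 6: go right to 24.
    At 24: go left to 33.
      At 33: go left to 20.
        20 is a leaf — visit 20.
      Visit 33.
      At 33: go right to 17.
        At 17: no left child.
        Visit 17.
        At 17: go right to 14.
          14 is a leaf — visit 14.
    Visit 24.
    At 24: no right child.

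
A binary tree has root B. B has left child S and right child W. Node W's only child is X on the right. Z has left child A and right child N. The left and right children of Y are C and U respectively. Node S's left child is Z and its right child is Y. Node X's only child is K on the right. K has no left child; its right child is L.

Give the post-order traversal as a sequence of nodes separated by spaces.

A N Z C U Y S L K X W B

Post-order visits the left subtree, then the right subtree, then the node.
At B: go left to S.
  At S: go left to Z.
    At Z: go left to A.
      A is a leaf — visit A.
    At Z: go right to N.
      N is a leaf — visit N.
    Visit Z.
  At S: go right to Y.
    At Y: go left to C.
      C is a leaf — visit C.
    At Y: go right to U.
      U is a leaf — visit U.
    Visit Y.
  Visit S.
At B: go right to W.
  At W: no left child.
  At W: go right to X.
    At X: no left child.
    At X: go right to K.
      At K: no left child.
      At K: go right to L.
        L is a leaf — visit L.
      Visit K.
    Visit X.
  Visit W.
Visit B.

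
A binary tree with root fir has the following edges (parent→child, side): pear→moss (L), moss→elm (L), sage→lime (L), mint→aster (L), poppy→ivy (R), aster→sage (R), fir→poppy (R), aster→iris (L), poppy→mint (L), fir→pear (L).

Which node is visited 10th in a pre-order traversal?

Pre-order visits the node, then its left subtree, then its right subtree.
Visit fir.
At fir: go left to pear.
  Visit pear.
  At pear: go left to moss.
    Visit moss.
    At moss: go left to elm.
      elm is a leaf — visit elm.
    At moss: no right child.
  At pear: no right child.
At fir: go right to poppy.
  Visit poppy.
  At poppy: go left to mint.
    Visit mint.
    At mint: go left to aster.
      Visit aster.
      At aster: go left to iris.
        iris is a leaf — visit iris.
      At aster: go right to sage.
        Visit sage.
        At sage: go left to lime.
          lime is a leaf — visit lime.
        At sage: no right child.
    At mint: no right child.
  At poppy: go right to ivy.
    ivy is a leaf — visit ivy.
Full pre-order sequence: fir, pear, moss, elm, poppy, mint, aster, iris, sage, lime, ivy.

lime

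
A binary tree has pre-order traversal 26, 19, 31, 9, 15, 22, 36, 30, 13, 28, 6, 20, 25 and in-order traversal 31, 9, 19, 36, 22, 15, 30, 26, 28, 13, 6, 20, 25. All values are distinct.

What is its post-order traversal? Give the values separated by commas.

The first element of pre-order is the root; it splits in-order into left and right subtrees.
Root 26: left subtree has 7 nodes {31, 9, 19, 36, 22, 15, 30}, right has 5 {28, 13, 6, 20, 25}.
  Root 19: left subtree has 2 nodes {31, 9}, right has 4 {36, 22, 15, 30}.
    Root 31: left subtree has 0 nodes { }, right has 1 {9}.
    Root 15: left subtree has 2 nodes {36, 22}, right has 1 {30}.
      Root 22: left subtree has 1 node {36}, right has 0 { }.
  Root 13: left subtree has 1 node {28}, right has 3 {6, 20, 25}.
    Root 6: left subtree has 0 nodes { }, right has 2 {20, 25}.
      Root 20: left subtree has 0 nodes { }, right has 1 {25}.

9, 31, 36, 22, 30, 15, 19, 28, 25, 20, 6, 13, 26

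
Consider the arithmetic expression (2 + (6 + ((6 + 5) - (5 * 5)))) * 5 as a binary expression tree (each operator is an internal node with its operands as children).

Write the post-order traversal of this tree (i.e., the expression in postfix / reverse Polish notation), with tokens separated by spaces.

2 6 6 5 + 5 5 * - + + 5 *

Post-order on an expression tree gives postfix notation: for each operator, emit left operand, right operand, then the operator.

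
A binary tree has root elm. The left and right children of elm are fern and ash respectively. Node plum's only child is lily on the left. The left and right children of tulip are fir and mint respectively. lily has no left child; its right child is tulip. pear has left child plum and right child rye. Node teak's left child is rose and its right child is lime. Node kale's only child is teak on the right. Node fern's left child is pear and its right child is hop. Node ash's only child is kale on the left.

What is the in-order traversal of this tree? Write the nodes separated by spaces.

lily fir tulip mint plum pear rye fern hop elm kale rose teak lime ash

In-order visits the left subtree, then the node, then the right subtree.
At elm: go left to fern.
  At fern: go left to pear.
    At pear: go left to plum.
      At plum: go left to lily.
        At lily: no left child.
        Visit lily.
        At lily: go right to tulip.
          At tulip: go left to fir.
            fir is a leaf — visit fir.
          Visit tulip.
          At tulip: go right to mint.
            mint is a leaf — visit mint.
      Visit plum.
      At plum: no right child.
    Visit pear.
    At pear: go right to rye.
      rye is a leaf — visit rye.
  Visit fern.
  At fern: go right to hop.
    hop is a leaf — visit hop.
Visit elm.
At elm: go right to ash.
  At ash: go left to kale.
    At kale: no left child.
    Visit kale.
    At kale: go right to teak.
      At teak: go left to rose.
        rose is a leaf — visit rose.
      Visit teak.
      At teak: go right to lime.
        lime is a leaf — visit lime.
  Visit ash.
  At ash: no right child.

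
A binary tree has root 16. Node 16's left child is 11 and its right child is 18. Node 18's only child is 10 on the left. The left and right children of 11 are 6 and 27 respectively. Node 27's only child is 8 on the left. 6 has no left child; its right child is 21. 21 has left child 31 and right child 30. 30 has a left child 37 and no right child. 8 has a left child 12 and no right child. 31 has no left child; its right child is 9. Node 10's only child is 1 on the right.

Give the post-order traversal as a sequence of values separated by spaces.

9 31 37 30 21 6 12 8 27 11 1 10 18 16

Post-order visits the left subtree, then the right subtree, then the node.
At 16: go left to 11.
  At 11: go left to 6.
    At 6: no left child.
    At 6: go right to 21.
      At 21: go left to 31.
        At 31: no left child.
        At 31: go right to 9.
          9 is a leaf — visit 9.
        Visit 31.
      At 21: go right to 30.
        At 30: go left to 37.
          37 is a leaf — visit 37.
        At 30: no right child.
        Visit 30.
      Visit 21.
    Visit 6.
  At 11: go right to 27.
    At 27: go left to 8.
      At 8: go left to 12.
        12 is a leaf — visit 12.
      At 8: no right child.
      Visit 8.
    At 27: no right child.
    Visit 27.
  Visit 11.
At 16: go right to 18.
  At 18: go left to 10.
    At 10: no left child.
    At 10: go right to 1.
      1 is a leaf — visit 1.
    Visit 10.
  At 18: no right child.
  Visit 18.
Visit 16.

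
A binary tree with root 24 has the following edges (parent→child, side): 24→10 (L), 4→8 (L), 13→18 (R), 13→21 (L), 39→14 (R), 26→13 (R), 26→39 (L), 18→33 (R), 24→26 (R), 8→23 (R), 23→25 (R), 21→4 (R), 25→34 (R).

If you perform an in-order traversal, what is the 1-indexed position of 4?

11

In-order visits the left subtree, then the node, then the right subtree.
At 24: go left to 10.
  10 is a leaf — visit 10.
Visit 24.
At 24: go right to 26.
  At 26: go left to 39.
    At 39: no left child.
    Visit 39.
    At 39: go right to 14.
      14 is a leaf — visit 14.
  Visit 26.
  At 26: go right to 13.
    At 13: go left to 21.
      At 21: no left child.
      Visit 21.
      At 21: go right to 4.
        At 4: go left to 8.
          At 8: no left child.
          Visit 8.
          At 8: go right to 23.
            At 23: no left child.
            Visit 23.
            At 23: go right to 25.
              At 25: no left child.
              Visit 25.
              At 25: go right to 34.
                34 is a leaf — visit 34.
        Visit 4.
        At 4: no right child.
    Visit 13.
    At 13: go right to 18.
      At 18: no left child.
      Visit 18.
      At 18: go right to 33.
        33 is a leaf — visit 33.
Full in-order sequence: 10, 24, 39, 14, 26, 21, 8, 23, 25, 34, 4, 13, 18, 33.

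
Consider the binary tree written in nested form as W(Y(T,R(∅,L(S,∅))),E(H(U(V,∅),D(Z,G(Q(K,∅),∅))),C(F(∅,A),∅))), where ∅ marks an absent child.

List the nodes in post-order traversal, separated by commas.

T, S, L, R, Y, V, U, Z, K, Q, G, D, H, A, F, C, E, W

Post-order visits the left subtree, then the right subtree, then the node.
At W: go left to Y.
  At Y: go left to T.
    T is a leaf — visit T.
  At Y: go right to R.
    At R: no left child.
    At R: go right to L.
      At L: go left to S.
        S is a leaf — visit S.
      At L: no right child.
      Visit L.
    Visit R.
  Visit Y.
At W: go right to E.
  At E: go left to H.
    At H: go left to U.
      At U: go left to V.
        V is a leaf — visit V.
      At U: no right child.
      Visit U.
    At H: go right to D.
      At D: go left to Z.
        Z is a leaf — visit Z.
      At D: go right to G.
        At G: go left to Q.
          At Q: go left to K.
            K is a leaf — visit K.
          At Q: no right child.
          Visit Q.
        At G: no right child.
        Visit G.
      Visit D.
    Visit H.
  At E: go right to C.
    At C: go left to F.
      At F: no left child.
      At F: go right to A.
        A is a leaf — visit A.
      Visit F.
    At C: no right child.
    Visit C.
  Visit E.
Visit W.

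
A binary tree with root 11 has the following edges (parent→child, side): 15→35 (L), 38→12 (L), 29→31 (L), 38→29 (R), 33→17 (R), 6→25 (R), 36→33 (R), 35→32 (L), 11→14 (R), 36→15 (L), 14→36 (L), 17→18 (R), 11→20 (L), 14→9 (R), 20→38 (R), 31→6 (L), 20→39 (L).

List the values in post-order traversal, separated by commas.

39, 12, 25, 6, 31, 29, 38, 20, 32, 35, 15, 18, 17, 33, 36, 9, 14, 11

Post-order visits the left subtree, then the right subtree, then the node.
At 11: go left to 20.
  At 20: go left to 39.
    39 is a leaf — visit 39.
  At 20: go right to 38.
    At 38: go left to 12.
      12 is a leaf — visit 12.
    At 38: go right to 29.
      At 29: go left to 31.
        At 31: go left to 6.
          At 6: no left child.
          At 6: go right to 25.
            25 is a leaf — visit 25.
          Visit 6.
        At 31: no right child.
        Visit 31.
      At 29: no right child.
      Visit 29.
    Visit 38.
  Visit 20.
At 11: go right to 14.
  At 14: go left to 36.
    At 36: go left to 15.
      At 15: go left to 35.
        At 35: go left to 32.
          32 is a leaf — visit 32.
        At 35: no right child.
        Visit 35.
      At 15: no right child.
      Visit 15.
    At 36: go right to 33.
      At 33: no left child.
      At 33: go right to 17.
        At 17: no left child.
        At 17: go right to 18.
          18 is a leaf — visit 18.
        Visit 17.
      Visit 33.
    Visit 36.
  At 14: go right to 9.
    9 is a leaf — visit 9.
  Visit 14.
Visit 11.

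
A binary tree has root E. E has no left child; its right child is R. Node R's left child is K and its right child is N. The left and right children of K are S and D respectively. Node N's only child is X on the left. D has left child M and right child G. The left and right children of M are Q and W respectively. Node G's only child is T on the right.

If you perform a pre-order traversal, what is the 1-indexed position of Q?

Pre-order visits the node, then its left subtree, then its right subtree.
Visit E.
At E: no left child.
At E: go right to R.
  Visit R.
  At R: go left to K.
    Visit K.
    At K: go left to S.
      S is a leaf — visit S.
    At K: go right to D.
      Visit D.
      At D: go left to M.
        Visit M.
        At M: go left to Q.
          Q is a leaf — visit Q.
        At M: go right to W.
          W is a leaf — visit W.
      At D: go right to G.
        Visit G.
        At G: no left child.
        At G: go right to T.
          T is a leaf — visit T.
  At R: go right to N.
    Visit N.
    At N: go left to X.
      X is a leaf — visit X.
    At N: no right child.
Full pre-order sequence: E, R, K, S, D, M, Q, W, G, T, N, X.

7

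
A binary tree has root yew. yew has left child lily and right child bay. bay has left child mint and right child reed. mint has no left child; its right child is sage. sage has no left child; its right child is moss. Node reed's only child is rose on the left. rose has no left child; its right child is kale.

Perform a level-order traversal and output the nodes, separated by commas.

Level-order visits nodes level by level from the root, left to right within each level.
Level 0: yew
Level 1: lily, bay
Level 2: mint, reed
Level 3: sage, rose
Level 4: moss, kale

yew, lily, bay, mint, reed, sage, rose, moss, kale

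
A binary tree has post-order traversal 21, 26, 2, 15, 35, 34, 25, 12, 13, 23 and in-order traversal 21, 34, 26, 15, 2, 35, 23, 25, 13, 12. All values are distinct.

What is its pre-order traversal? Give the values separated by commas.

23, 34, 21, 35, 15, 26, 2, 13, 25, 12

The last element of post-order is the root; it splits in-order into left and right subtrees.
Root 23: left subtree has 6 nodes {21, 34, 26, 15, 2, 35}, right has 3 {25, 13, 12}.
  Root 34: left subtree has 1 node {21}, right has 4 {26, 15, 2, 35}.
    Root 35: left subtree has 3 nodes {26, 15, 2}, right has 0 { }.
      Root 15: left subtree has 1 node {26}, right has 1 {2}.
  Root 13: left subtree has 1 node {25}, right has 1 {12}.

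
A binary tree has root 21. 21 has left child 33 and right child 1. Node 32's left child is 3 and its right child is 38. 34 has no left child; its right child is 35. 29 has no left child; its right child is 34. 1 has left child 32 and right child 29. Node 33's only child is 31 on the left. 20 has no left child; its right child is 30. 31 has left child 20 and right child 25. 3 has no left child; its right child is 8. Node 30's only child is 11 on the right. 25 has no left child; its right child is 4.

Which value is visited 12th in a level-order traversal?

Level-order visits nodes level by level from the root, left to right within each level.
Level 0: 21
Level 1: 33, 1
Level 2: 31, 32, 29
Level 3: 20, 25, 3, 38, 34
Level 4: 30, 4, 8, 35
Level 5: 11
Full level-order sequence: 21, 33, 1, 31, 32, 29, 20, 25, 3, 38, 34, 30, 4, 8, 35, 11.

30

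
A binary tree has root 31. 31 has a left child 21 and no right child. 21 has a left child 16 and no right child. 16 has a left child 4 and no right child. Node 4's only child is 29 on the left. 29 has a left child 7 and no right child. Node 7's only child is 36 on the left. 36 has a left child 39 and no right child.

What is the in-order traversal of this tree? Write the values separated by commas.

39, 36, 7, 29, 4, 16, 21, 31

In-order visits the left subtree, then the node, then the right subtree.
At 31: go left to 21.
  At 21: go left to 16.
    At 16: go left to 4.
      At 4: go left to 29.
        At 29: go left to 7.
          At 7: go left to 36.
            At 36: go left to 39.
              39 is a leaf — visit 39.
            Visit 36.
            At 36: no right child.
          Visit 7.
          At 7: no right child.
        Visit 29.
        At 29: no right child.
      Visit 4.
      At 4: no right child.
    Visit 16.
    At 16: no right child.
  Visit 21.
  At 21: no right child.
Visit 31.
At 31: no right child.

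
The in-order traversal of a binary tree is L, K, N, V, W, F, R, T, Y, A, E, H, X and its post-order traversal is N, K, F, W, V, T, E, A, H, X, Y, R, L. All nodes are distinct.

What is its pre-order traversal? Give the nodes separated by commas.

L, R, V, K, N, W, F, Y, T, X, H, A, E

The last element of post-order is the root; it splits in-order into left and right subtrees.
Root L: left subtree has 0 nodes { }, right has 12 {K, N, V, W, F, R, T, Y, A, E, H, X}.
  Root R: left subtree has 5 nodes {K, N, V, W, F}, right has 6 {T, Y, A, E, H, X}.
    Root V: left subtree has 2 nodes {K, N}, right has 2 {W, F}.
      Root K: left subtree has 0 nodes { }, right has 1 {N}.
      Root W: left subtree has 0 nodes { }, right has 1 {F}.
    Root Y: left subtree has 1 node {T}, right has 4 {A, E, H, X}.
      Root X: left subtree has 3 nodes {A, E, H}, right has 0 { }.
        Root H: left subtree has 2 nodes {A, E}, right has 0 { }.
          Root A: left subtree has 0 nodes { }, right has 1 {E}.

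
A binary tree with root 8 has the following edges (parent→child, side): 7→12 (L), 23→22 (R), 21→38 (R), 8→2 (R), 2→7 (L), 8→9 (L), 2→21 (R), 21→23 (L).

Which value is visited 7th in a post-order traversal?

21

Post-order visits the left subtree, then the right subtree, then the node.
At 8: go left to 9.
  9 is a leaf — visit 9.
At 8: go right to 2.
  At 2: go left to 7.
    At 7: go left to 12.
      12 is a leaf — visit 12.
    At 7: no right child.
    Visit 7.
  At 2: go right to 21.
    At 21: go left to 23.
      At 23: no left child.
      At 23: go right to 22.
        22 is a leaf — visit 22.
      Visit 23.
    At 21: go right to 38.
      38 is a leaf — visit 38.
    Visit 21.
  Visit 2.
Visit 8.
Full post-order sequence: 9, 12, 7, 22, 23, 38, 21, 2, 8.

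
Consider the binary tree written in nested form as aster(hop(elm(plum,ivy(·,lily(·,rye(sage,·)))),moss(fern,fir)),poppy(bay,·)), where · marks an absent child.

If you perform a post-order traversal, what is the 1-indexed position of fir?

Post-order visits the left subtree, then the right subtree, then the node.
At aster: go left to hop.
  At hop: go left to elm.
    At elm: go left to plum.
      plum is a leaf — visit plum.
    At elm: go right to ivy.
      At ivy: no left child.
      At ivy: go right to lily.
        At lily: no left child.
        At lily: go right to rye.
          At rye: go left to sage.
            sage is a leaf — visit sage.
          At rye: no right child.
          Visit rye.
        Visit lily.
      Visit ivy.
    Visit elm.
  At hop: go right to moss.
    At moss: go left to fern.
      fern is a leaf — visit fern.
    At moss: go right to fir.
      fir is a leaf — visit fir.
    Visit moss.
  Visit hop.
At aster: go right to poppy.
  At poppy: go left to bay.
    bay is a leaf — visit bay.
  At poppy: no right child.
  Visit poppy.
Visit aster.
Full post-order sequence: plum, sage, rye, lily, ivy, elm, fern, fir, moss, hop, bay, poppy, aster.

8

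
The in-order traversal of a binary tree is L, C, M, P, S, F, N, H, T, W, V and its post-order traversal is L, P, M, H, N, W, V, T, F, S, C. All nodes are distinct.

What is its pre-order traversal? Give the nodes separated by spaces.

C L S M P F T N H V W

The last element of post-order is the root; it splits in-order into left and right subtrees.
Root C: left subtree has 1 node {L}, right has 9 {M, P, S, F, N, H, T, W, V}.
  Root S: left subtree has 2 nodes {M, P}, right has 6 {F, N, H, T, W, V}.
    Root M: left subtree has 0 nodes { }, right has 1 {P}.
    Root F: left subtree has 0 nodes { }, right has 5 {N, H, T, W, V}.
      Root T: left subtree has 2 nodes {N, H}, right has 2 {W, V}.
        Root N: left subtree has 0 nodes { }, right has 1 {H}.
        Root V: left subtree has 1 node {W}, right has 0 { }.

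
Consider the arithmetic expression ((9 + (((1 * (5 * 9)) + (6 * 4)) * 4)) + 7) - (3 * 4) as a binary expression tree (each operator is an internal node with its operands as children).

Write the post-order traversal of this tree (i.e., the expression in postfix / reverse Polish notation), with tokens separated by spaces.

9 1 5 9 * * 6 4 * + 4 * + 7 + 3 4 * -

Post-order on an expression tree gives postfix notation: for each operator, emit left operand, right operand, then the operator.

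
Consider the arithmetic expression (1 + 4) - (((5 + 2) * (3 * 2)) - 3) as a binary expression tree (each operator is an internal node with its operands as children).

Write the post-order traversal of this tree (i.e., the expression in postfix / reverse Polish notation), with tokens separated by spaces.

1 4 + 5 2 + 3 2 * * 3 - -

Post-order on an expression tree gives postfix notation: for each operator, emit left operand, right operand, then the operator.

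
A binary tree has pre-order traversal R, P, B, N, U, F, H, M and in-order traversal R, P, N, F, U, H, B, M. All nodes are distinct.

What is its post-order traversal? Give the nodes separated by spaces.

F H U N M B P R

The first element of pre-order is the root; it splits in-order into left and right subtrees.
Root R: left subtree has 0 nodes { }, right has 7 {P, N, F, U, H, B, M}.
  Root P: left subtree has 0 nodes { }, right has 6 {N, F, U, H, B, M}.
    Root B: left subtree has 4 nodes {N, F, U, H}, right has 1 {M}.
      Root N: left subtree has 0 nodes { }, right has 3 {F, U, H}.
        Root U: left subtree has 1 node {F}, right has 1 {H}.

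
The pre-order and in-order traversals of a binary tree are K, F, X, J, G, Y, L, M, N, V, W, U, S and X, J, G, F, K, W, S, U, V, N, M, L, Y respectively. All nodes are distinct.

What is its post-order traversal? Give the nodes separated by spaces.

G J X F S U W V N M L Y K

The first element of pre-order is the root; it splits in-order into left and right subtrees.
Root K: left subtree has 4 nodes {X, J, G, F}, right has 8 {W, S, U, V, N, M, L, Y}.
  Root F: left subtree has 3 nodes {X, J, G}, right has 0 { }.
    Root X: left subtree has 0 nodes { }, right has 2 {J, G}.
      Root J: left subtree has 0 nodes { }, right has 1 {G}.
  Root Y: left subtree has 7 nodes {W, S, U, V, N, M, L}, right has 0 { }.
    Root L: left subtree has 6 nodes {W, S, U, V, N, M}, right has 0 { }.
      Root M: left subtree has 5 nodes {W, S, U, V, N}, right has 0 { }.
        Root N: left subtree has 4 nodes {W, S, U, V}, right has 0 { }.
          Root V: left subtree has 3 nodes {W, S, U}, right has 0 { }.
            Root W: left subtree has 0 nodes { }, right has 2 {S, U}.
              Root U: left subtree has 1 node {S}, right has 0 { }.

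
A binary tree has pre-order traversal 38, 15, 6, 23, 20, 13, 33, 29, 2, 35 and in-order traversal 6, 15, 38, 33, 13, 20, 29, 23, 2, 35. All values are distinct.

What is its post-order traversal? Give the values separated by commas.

6, 15, 33, 13, 29, 20, 35, 2, 23, 38

The first element of pre-order is the root; it splits in-order into left and right subtrees.
Root 38: left subtree has 2 nodes {6, 15}, right has 7 {33, 13, 20, 29, 23, 2, 35}.
  Root 15: left subtree has 1 node {6}, right has 0 { }.
  Root 23: left subtree has 4 nodes {33, 13, 20, 29}, right has 2 {2, 35}.
    Root 20: left subtree has 2 nodes {33, 13}, right has 1 {29}.
      Root 13: left subtree has 1 node {33}, right has 0 { }.
    Root 2: left subtree has 0 nodes { }, right has 1 {35}.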